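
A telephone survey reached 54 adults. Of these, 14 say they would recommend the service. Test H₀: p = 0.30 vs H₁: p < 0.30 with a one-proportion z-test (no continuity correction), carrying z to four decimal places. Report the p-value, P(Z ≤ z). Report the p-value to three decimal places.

p-value = 0.257

The sample proportion is 14/54 = 0.25926.
Null standard error: √(0.30·0.70/54) = √0.003888889 = 0.062361.
z = (p̂ − p₀)/SE = (14/54 − 0.30)/0.062361 ≈ -0.6533.
p-value = P(Z ≤ z) with z = -0.6533 → 0.257.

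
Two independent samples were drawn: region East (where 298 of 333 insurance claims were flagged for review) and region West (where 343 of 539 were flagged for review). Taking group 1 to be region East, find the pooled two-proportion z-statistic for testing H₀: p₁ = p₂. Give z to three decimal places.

p̂₁ = 298/333 = 0.89489, p̂₂ = 343/539 = 0.63636.
Pooled p̂ = (298+343)/(333+539) = 641/872 = 0.73509.
Pooled SE = √[0.1947319·0.00485829] ≈ 0.030758.
z = 0.25853/0.030758 = 8.405.

z = 8.405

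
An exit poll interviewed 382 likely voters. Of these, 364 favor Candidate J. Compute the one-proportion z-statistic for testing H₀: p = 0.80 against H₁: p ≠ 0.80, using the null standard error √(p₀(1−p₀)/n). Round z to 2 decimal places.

z = 7.47

With x = 364 successes in n = 382, p̂ = 0.95288.
SE₀ = √(0.80·0.20/382) = 0.020466.
Test statistic: z = 0.15288/0.020466 = 7.47.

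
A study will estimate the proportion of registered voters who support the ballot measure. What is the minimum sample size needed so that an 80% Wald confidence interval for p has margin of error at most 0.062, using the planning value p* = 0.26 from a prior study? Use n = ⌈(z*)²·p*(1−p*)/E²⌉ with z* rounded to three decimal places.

z* = 1.282 at the 80% level.
p*(1−p*) = 0.26·0.74 = 0.1924.
Required n before rounding: 1.643524 × 0.1924 / 0.062² = 82.262.
⌈82.262⌉ = 83.

n = 83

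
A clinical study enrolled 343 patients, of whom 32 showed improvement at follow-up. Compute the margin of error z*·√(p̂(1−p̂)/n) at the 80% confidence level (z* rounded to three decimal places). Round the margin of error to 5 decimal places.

ME = 0.02013

With x = 32 successes in n = 343, p̂ = 0.09329.
Standard error of p̂: √(0.084591/343) = √0.000246620 = 0.015704.
z* = 1.282 at the 80% level.
Margin of error = z*·SE = 1.282 × 0.015704 = 0.02013.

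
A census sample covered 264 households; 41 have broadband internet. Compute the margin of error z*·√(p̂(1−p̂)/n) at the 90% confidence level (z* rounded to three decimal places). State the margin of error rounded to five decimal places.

With x = 41 successes in n = 264, p̂ = 0.15530.
SE = √(p̂(1−p̂)/n) = √(0.131184/264) = 0.022291.
The 90% critical value is z* = 1.645.
ME = 1.645·0.022291 = 0.03667.

ME = 0.03667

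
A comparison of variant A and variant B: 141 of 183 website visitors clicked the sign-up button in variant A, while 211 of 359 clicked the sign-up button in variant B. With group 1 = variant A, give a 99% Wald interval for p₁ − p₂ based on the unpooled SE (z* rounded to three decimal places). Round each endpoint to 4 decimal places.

(0.0784, 0.2871)

p̂₁ = 141/183 = 0.77049, p̂₂ = 211/359 = 0.58774; p̂₁ − p̂₂ = 0.18275.
Unpooled SE = √(p̂₁(1−p̂₁)/n₁ + p̂₂(1−p̂₂)/n₂) = √(0.000966307 + 0.000674933) = 0.040512.
z* = 2.576 at the 99% level. Margin = 2.576·0.040512 = 0.10436.
CI: 0.18275 ± 0.10436 = (0.0784, 0.2871).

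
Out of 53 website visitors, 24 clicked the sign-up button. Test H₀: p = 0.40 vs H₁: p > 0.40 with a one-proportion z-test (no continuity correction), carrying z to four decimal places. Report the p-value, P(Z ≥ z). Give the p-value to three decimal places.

p̂ = 24/53 = 0.45283.
Null standard error: √(0.40·0.60/53) = √0.004528302 = 0.067293.
z = (p̂ − p₀)/SE = (24/53 − 0.40)/0.067293 ≈ 0.7851.
p-value = P(Z ≥ z) with z = 0.7851 → 0.216.

p-value = 0.216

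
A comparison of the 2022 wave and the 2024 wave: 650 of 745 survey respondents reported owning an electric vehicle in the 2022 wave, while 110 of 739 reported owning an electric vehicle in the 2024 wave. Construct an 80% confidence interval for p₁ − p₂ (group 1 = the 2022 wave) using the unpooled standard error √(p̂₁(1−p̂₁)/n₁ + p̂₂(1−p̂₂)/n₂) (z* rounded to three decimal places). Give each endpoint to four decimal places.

(0.7007, 0.7466)

p̂₁ = 650/745 = 0.87248, p̂₂ = 110/739 = 0.14885; p̂₁ − p̂₂ = 0.72363.
Unpooled SE = √(p̂₁(1−p̂₁)/n₁ + p̂₂(1−p̂₂)/n₂) = √(0.000149337 + 0.000171439) = 0.017910.
For 80% confidence, z* = 1.282. Margin = 1.282·0.017910 = 0.02296.
Interval: 0.72363 ± 0.02296 → (0.7007, 0.7466).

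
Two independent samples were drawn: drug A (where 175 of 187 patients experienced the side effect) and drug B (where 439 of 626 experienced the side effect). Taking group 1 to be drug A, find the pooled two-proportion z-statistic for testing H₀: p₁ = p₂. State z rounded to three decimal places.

p̂₁ = 175/187 = 0.93583, p̂₂ = 439/626 = 0.70128.
Pooling: p̂ = 614/813 = 0.75523.
Pooled SE = √[0.1848589·0.00694504] ≈ 0.035831.
z = 0.23455/0.035831 = 6.546.

z = 6.546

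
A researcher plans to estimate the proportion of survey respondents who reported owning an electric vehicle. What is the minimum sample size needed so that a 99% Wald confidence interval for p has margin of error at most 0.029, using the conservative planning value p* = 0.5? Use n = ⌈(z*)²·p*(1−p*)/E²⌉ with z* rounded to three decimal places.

n = 1973

The 99% critical value is z* = 2.576.
p*(1−p*) = 0.50·0.50 = 0.2500.
Required n before rounding: 6.635776 × 0.2500 / 0.029² = 1972.585.
Rounding up, n = 1973.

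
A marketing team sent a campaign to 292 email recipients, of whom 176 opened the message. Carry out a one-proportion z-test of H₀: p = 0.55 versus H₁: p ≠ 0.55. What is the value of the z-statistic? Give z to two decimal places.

With x = 176 successes in n = 292, p̂ = 0.60274.
SE₀ = √(0.55·0.45/292) = 0.029114.
z = (p̂ − p₀)/SE = (0.60274 − 0.55)/0.029114 = 1.81.

z = 1.81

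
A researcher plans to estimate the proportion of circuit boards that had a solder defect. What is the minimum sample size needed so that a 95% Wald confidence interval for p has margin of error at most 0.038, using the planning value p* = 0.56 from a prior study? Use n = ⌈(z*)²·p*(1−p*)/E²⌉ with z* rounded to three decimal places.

n = 656

The 95% critical value is z* = 1.960.
p*(1−p*) = 0.56·0.44 = 0.2464.
Required n before rounding: 3.841600 × 0.2464 / 0.038² = 655.520.
Rounding up, n = 656.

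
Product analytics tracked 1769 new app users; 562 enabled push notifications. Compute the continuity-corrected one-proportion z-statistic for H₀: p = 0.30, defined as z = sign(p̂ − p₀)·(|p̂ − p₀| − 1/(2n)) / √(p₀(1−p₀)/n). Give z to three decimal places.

Sample proportion p̂ = 562/1769 = 0.31769. p̂ − p₀ = 0.017694.
1/(2n) = 0.000283.
Corrected numerator: |0.017694| − 0.000283 = 0.017411.
Under H₀, SE = √(p₀(1−p₀)/n) = √(0.30·0.70/1769) = √0.000118711 = 0.010895.
z = +0.017411/0.010895 = 1.598.

z = 1.598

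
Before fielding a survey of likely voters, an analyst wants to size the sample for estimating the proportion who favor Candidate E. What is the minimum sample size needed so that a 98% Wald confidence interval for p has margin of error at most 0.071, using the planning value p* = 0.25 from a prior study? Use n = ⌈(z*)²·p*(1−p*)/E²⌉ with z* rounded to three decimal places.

For 98% confidence, z* = 2.326.
p*(1−p*) = 0.1875.
Required n before rounding: 5.410276 × 0.1875 / 0.071² = 201.235.
Rounding up, n = 202.

n = 202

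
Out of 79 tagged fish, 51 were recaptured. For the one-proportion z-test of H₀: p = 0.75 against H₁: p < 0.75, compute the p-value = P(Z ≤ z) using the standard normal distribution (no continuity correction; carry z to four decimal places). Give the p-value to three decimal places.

With x = 51 successes in n = 79, p̂ = 0.64557.
SE₀ = √(0.75·0.25/79) = 0.048718.
z = (p̂ − p₀)/SE = (51/79 − 0.75)/0.048718 ≈ -2.1436.
p-value = P(Z ≤ z) with z = -2.1436 → 0.016.

p-value = 0.016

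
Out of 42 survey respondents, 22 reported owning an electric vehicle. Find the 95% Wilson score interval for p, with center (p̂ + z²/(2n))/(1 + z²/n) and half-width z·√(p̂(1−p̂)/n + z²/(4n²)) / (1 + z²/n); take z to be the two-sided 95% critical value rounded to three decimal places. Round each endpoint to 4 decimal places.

(0.3772, 0.6664)

Here p̂ = 22/42 = 0.52381 and z = 1.960 (z² = 3.841600).
Denominator 1 + z²/n = 1 + 3.841600/42 = 1.091467.
Adjusted center: (0.52381 + z²/(2n))/1.091467 = 0.52181.
Radicand: p̂(1−p̂)/n + z²/(4n²) = 0.005938883 + 0.000544444 = 0.006483327.
Half-width = 1.960·√0.006483327/1.091467 = 0.14459.
Interval: 0.52181 ± 0.14459 → (0.3772, 0.6664).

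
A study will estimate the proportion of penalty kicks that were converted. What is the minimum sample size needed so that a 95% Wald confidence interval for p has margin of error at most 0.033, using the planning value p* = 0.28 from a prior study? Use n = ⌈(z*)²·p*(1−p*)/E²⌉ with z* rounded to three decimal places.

n = 712

For 95% confidence, z* = 1.960.
p*(1−p*) = 0.28·0.72 = 0.2016.
(z*)²·p*(1−p*)/E² = 3.841600·0.2016/0.001089 = 711.172.
Rounding up, n = 712.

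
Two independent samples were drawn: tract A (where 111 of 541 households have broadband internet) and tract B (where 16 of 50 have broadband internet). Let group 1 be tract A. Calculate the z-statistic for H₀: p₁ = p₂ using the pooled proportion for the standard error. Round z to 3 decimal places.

z = -1.891

p̂₁ = 111/541 = 0.20518, p̂₂ = 16/50 = 0.32000.
Pooling: p̂ = 127/591 = 0.21489.
SE = √[p̂(1−p̂)(1/n₁+1/n₂)] = √[0.21489·0.78511·(1/541+1/50)] ≈ 0.060713.
z = -0.11482/0.060713 = -1.891.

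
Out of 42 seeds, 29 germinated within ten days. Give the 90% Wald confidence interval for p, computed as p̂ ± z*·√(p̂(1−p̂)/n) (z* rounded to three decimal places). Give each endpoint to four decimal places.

(0.5731, 0.8078)

Sample proportion p̂ = 29/42 = 0.69048.
Standard error of p̂: √(0.213719/42) = √0.005088543 = 0.071334.
The 90% critical value is z* = 1.645.
Margin of error: 1.645 × 0.071334 = 0.11734.
So the interval runs from 0.5731 to 0.8078.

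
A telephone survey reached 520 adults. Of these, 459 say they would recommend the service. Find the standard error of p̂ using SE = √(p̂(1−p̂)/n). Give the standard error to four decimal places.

Sample proportion p̂ = 459/520 = 0.88269.
p̂(1−p̂) = 0.103548.
Dividing by n and taking the root: √0.000199131 = 0.0141.

SE = 0.0141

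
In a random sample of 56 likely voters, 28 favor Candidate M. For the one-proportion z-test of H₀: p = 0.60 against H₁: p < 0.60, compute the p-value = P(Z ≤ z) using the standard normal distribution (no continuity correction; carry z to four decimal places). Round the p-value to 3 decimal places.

The sample proportion is 28/56 = 0.50000.
Null standard error: √(0.60·0.40/56) = √0.004285714 = 0.065465.
Test statistic (full precision, shown to 4 dp): z = (28/56 − 0.60)/SE₀ ≈ -1.5275.
From the standard normal, P(Z ≤ z) = 0.063.

p-value = 0.063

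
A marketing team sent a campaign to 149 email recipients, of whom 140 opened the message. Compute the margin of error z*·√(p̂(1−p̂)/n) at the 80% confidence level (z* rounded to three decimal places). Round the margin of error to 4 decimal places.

With x = 140 successes in n = 149, p̂ = 0.93960.
SE(p̂) = √(0.93960·0.06040/149) = 0.019517.
The 80% critical value is z* = 1.282.
So ME = 0.0250.

ME = 0.0250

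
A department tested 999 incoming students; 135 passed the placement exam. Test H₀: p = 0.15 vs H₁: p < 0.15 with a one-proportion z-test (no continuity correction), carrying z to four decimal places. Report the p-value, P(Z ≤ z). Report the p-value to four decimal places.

p-value = 0.0941

The sample proportion is 135/999 = 0.13514.
SE₀ = √(0.15·0.85/999) = 0.011297.
z = (p̂ − p₀)/SE = (135/999 − 0.15)/0.011297 ≈ -1.3158.
p-value = P(Z ≤ z) with z = -1.3158 → 0.0941.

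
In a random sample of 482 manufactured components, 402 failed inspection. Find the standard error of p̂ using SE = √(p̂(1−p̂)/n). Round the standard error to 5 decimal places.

SE = 0.01695

p̂ = 402/482 = 0.83402.
p̂(1−p̂) = 0.138431.
SE = √(0.138431/482) = 0.01695.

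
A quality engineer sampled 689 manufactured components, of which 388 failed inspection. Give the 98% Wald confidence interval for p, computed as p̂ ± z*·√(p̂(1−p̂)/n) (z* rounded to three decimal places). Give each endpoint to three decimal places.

(0.519, 0.607)

With x = 388 successes in n = 689, p̂ = 0.56313.
SE = √(p̂(1−p̂)/n) = √(0.246014/689) = 0.018896.
For 98% confidence, z* = 2.326.
Margin = 2.326·0.018896 = 0.04395.
CI: 0.56313 ± 0.04395 = (0.519, 0.607).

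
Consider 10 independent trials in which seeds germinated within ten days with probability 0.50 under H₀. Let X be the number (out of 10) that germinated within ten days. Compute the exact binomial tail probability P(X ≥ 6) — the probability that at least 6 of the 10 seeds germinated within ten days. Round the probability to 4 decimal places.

X is binomial with n = 10 and p = 0.50.
P(X ≥ 6) = Σ_{j=6}^{10} C(10,j)·0.50^j·0.50^{10−j}.
= 0.205078 + 0.117188 + 0.043945 + 0.009766 + 0.000977 = 0.3770.

P = 0.3770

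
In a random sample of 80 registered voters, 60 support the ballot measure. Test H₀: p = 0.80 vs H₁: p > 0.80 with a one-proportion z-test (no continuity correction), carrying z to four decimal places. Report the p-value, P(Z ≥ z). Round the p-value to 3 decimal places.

p-value = 0.868

Sample proportion p̂ = 60/80 = 0.75000.
Under H₀, SE = √(p₀(1−p₀)/n) = √(0.80·0.20/80) = √0.002000000 = 0.044721.
z = (p̂ − p₀)/SE = (60/80 − 0.80)/0.044721 ≈ -1.1180.
From the standard normal, P(Z ≥ z) = 0.868.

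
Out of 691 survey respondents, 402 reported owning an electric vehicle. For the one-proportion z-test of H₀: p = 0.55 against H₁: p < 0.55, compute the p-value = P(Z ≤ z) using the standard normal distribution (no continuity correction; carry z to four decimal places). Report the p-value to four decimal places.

p̂ = 402/691 = 0.58177.
Under H₀, SE = √(p₀(1−p₀)/n) = √(0.55·0.45/691) = √0.000358177 = 0.018926.
z = (p̂ − p₀)/SE = (402/691 − 0.55)/0.018926 ≈ 1.6784.
From the standard normal, P(Z ≤ z) = 0.9534.

p-value = 0.9534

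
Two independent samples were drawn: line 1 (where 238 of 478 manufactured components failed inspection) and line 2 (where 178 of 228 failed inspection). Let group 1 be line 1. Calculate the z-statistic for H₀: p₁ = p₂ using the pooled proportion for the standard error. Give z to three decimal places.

z = -7.142

p̂₁ = 238/478 = 0.49791, p̂₂ = 178/228 = 0.78070.
Pooling: p̂ = 416/706 = 0.58924.
SE = √[p̂(1−p̂)(1/n₁+1/n₂)] = √[0.58924·0.41076·(1/478+1/228)] ≈ 0.039597.
z = -0.28279/0.039597 = -7.142.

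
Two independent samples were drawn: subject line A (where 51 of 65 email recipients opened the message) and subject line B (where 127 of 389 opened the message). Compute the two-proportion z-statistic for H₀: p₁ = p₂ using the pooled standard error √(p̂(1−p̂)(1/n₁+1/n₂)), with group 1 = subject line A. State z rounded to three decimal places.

Sample proportions: p̂₁ = 51/65 = 0.78462 and p̂₂ = 127/389 = 0.32648.
Pooling: p̂ = 178/454 = 0.39207.
SE = √[p̂(1−p̂)(1/n₁+1/n₂)] = √[0.39207·0.60793·(1/65+1/389)] ≈ 0.065419.
z = 0.45814/0.065419 = 7.003.

z = 7.003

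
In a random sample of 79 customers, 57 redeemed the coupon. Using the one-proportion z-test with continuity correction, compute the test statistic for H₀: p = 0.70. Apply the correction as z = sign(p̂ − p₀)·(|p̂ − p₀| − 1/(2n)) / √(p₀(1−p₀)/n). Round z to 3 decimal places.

Sample proportion p̂ = 57/79 = 0.72152. p̂ − p₀ = 0.021519.
1/(2n) = 0.006329.
Corrected numerator: |0.021519| − 0.006329 = 0.015190.
Null standard error: √(0.70·0.30/79) = √0.002658228 = 0.051558.
z = +0.015190/0.051558 = 0.295.

z = 0.295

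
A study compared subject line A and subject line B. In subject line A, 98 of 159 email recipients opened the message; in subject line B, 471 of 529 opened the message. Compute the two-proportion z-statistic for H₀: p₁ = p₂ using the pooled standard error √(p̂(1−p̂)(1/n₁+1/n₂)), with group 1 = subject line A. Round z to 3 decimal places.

z = -8.010

Sample proportions: p̂₁ = 98/159 = 0.61635 and p̂₂ = 471/529 = 0.89036.
Pooling: p̂ = 569/688 = 0.82703.
Pooled SE = √[0.1430482·0.00817967] ≈ 0.034207.
z = (p̂₁ − p̂₂)/SE = (0.61635 − 0.89036)/0.034207 = -0.27401/0.034207 = -8.010.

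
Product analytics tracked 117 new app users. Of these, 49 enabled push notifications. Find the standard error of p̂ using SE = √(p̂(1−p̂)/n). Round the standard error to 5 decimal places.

Sample proportion p̂ = 49/117 = 0.41880.
p̂(1−p̂) = 0.41880·0.58120 = 0.243407.
SE = √(0.243407/117) = √0.002080402 = 0.04561.

SE = 0.04561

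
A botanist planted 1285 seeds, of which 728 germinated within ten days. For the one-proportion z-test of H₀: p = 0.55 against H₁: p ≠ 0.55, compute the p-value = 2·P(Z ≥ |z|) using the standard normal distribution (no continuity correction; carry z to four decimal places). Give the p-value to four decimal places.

p-value = 0.2334

p̂ = 728/1285 = 0.56654.
Under H₀, SE = √(p₀(1−p₀)/n) = √(0.55·0.45/1285) = √0.000192607 = 0.013878.
z = (p̂ − p₀)/SE = (728/1285 − 0.55)/0.013878 ≈ 1.1916.
p-value = 2·P(Z ≥ |z|) with z = 1.1916 → 0.2334.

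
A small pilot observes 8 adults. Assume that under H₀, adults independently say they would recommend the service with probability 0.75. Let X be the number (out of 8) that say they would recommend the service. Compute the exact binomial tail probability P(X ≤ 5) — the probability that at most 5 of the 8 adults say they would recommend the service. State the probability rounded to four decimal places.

P = 0.3215

X ~ Binomial(n=8, p=0.75).
P(X ≤ 5) = Σ_{j=0}^{5} C(8,j)·0.75^j·0.25^{8−j}.
= 0.000015 + 0.000366 + 0.003845 + 0.023071 + 0.086517 + 0.207642 = 0.3215.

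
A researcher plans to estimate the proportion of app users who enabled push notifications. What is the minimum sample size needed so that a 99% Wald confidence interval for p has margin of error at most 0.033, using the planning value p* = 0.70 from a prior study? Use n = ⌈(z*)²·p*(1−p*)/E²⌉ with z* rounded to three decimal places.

For 99% confidence, z* = 2.576.
p*(1−p*) = 0.2100.
Required n before rounding: 6.635776 × 0.2100 / 0.033² = 1279.626.
⌈1279.626⌉ = 1280.

n = 1280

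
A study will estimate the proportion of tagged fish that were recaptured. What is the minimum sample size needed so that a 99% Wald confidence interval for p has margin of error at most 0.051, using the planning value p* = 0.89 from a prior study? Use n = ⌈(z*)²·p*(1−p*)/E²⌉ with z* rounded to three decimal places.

n = 250

The 99% critical value is z* = 2.576.
p*(1−p*) = 0.89·0.11 = 0.0979.
Required n before rounding: 6.635776 × 0.0979 / 0.051² = 249.766.
⌈249.766⌉ = 250.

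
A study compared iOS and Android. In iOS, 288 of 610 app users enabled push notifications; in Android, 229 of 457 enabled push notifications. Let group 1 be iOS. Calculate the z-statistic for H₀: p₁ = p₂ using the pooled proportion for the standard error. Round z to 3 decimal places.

z = -0.937

Sample proportions: p̂₁ = 288/610 = 0.47213 and p̂₂ = 229/457 = 0.50109.
Pooling: p̂ = 517/1067 = 0.48454.
SE = √[p̂(1−p̂)(1/n₁+1/n₂)] = √[0.48454·0.51546·(1/610+1/457)] ≈ 0.030919.
z = -0.02896/0.030919 = -0.937.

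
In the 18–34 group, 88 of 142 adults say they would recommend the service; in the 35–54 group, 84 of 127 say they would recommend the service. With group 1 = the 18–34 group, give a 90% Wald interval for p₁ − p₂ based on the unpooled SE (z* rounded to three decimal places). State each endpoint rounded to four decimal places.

p̂₁ = 0.61972, p̂₂ = 0.66142, so the observed difference is -0.04170.
SE = √(0.001659630 + 0.001763342) = √0.003422972 = 0.058506.
For 90% confidence, z* = 1.645. Margin = 1.645·0.058506 = 0.09624.
CI: -0.04170 ± 0.09624 = (-0.1379, 0.0545).

(-0.1379, 0.0545)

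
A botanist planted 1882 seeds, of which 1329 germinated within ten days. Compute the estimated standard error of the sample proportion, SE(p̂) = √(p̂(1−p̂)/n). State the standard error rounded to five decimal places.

With x = 1329 successes in n = 1882, p̂ = 0.70616.
p̂(1−p̂) = 0.207498.
Dividing by n and taking the root: √0.000110254 = 0.01050.

SE = 0.01050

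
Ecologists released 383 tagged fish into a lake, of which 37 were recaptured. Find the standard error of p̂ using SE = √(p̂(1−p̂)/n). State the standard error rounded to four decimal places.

SE = 0.0151

p̂ = 37/383 = 0.09661.
p̂(1−p̂) = 0.087277.
SE = √(0.087277/383) = 0.0151.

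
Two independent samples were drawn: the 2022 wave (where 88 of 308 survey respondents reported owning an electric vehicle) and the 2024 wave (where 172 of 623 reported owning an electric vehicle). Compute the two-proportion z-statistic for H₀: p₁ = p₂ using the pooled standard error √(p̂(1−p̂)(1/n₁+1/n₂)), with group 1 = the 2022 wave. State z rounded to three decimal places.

p̂₁ = 88/308 = 0.28571, p̂₂ = 172/623 = 0.27608.
Pooling: p̂ = 260/931 = 0.27927.
SE = √[p̂(1−p̂)(1/n₁+1/n₂)] = √[0.27927·0.72073·(1/308+1/623)] ≈ 0.031250.
z = (p̂₁ − p̂₂)/SE = (0.28571 − 0.27608)/0.031250 = 0.00963/0.031250 = 0.308.

z = 0.308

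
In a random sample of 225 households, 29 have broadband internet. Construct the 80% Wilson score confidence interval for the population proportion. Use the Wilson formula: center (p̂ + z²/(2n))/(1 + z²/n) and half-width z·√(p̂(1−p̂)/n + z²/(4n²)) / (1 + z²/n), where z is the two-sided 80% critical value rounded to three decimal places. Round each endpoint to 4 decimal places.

p̂ = 29/225 = 0.12889; z = 1.282, so z² = 1.643524.
1 + z²/n = 1.007305.
Adjusted center: (0.12889 + z²/(2n))/1.007305 = 0.13158.
Radicand: p̂(1−p̂)/n + z²/(4n²) = 0.000499007 + 0.000008116 = 0.000507123.
Half-width = 1.282·√0.000507123/1.007305 = 0.02866.
Interval: 0.13158 ± 0.02866 → (0.1029, 0.1602).

(0.1029, 0.1602)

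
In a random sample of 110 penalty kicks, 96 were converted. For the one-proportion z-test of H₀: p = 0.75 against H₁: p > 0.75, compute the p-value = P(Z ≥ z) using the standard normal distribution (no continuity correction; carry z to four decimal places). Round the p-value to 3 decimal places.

p-value = 0.001

Sample proportion p̂ = 96/110 = 0.87273.
SE₀ = √(0.75·0.25/110) = 0.041286.
Test statistic (full precision, shown to 4 dp): z = (96/110 − 0.75)/SE₀ ≈ 2.9726.
p-value = P(Z ≥ z) with z = 2.9726 → 0.001.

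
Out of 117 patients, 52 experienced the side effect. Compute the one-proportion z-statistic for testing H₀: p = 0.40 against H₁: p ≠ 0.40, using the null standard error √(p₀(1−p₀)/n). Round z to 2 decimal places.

Sample proportion p̂ = 52/117 = 0.44444.
SE₀ = √(0.40·0.60/117) = 0.045291.
Test statistic: z = 0.04444/0.045291 = 0.98.

z = 0.98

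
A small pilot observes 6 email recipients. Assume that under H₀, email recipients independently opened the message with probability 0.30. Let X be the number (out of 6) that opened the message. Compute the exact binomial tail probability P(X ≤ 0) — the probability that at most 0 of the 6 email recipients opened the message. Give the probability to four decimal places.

P = 0.1176

X is binomial with n = 6 and p = 0.30.
P(X ≤ 0) = C(6,0)·0.30^0·0.70^6.
= 0.117649 = 0.1176.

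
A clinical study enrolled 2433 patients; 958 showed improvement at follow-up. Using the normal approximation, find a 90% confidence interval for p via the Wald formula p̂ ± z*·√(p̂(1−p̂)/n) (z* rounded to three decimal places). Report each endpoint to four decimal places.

With x = 958 successes in n = 2433, p̂ = 0.39375.
SE(p̂) = √(0.39375·0.60625/2433) = 0.009905.
For 90% confidence, z* = 1.645.
Margin = 1.645·0.009905 = 0.01629.
CI: 0.39375 ± 0.01629 = (0.3775, 0.4100).

(0.3775, 0.4100)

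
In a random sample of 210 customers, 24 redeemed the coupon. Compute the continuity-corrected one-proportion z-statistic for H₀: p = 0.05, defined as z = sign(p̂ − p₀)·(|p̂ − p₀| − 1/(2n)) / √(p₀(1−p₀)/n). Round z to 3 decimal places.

z = 4.116

Sample proportion p̂ = 24/210 = 0.11429. p̂ − p₀ = 0.064286.
1/(2n) = 0.002381.
Corrected numerator: |0.064286| − 0.002381 = 0.061905.
SE₀ = √(0.05·0.95/210) = 0.015040.
z = +0.061905/0.015040 = 4.116.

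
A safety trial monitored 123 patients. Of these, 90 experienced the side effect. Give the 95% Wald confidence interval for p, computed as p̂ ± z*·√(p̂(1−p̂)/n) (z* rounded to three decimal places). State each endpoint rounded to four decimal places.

(0.6534, 0.8100)

Sample proportion p̂ = 90/123 = 0.73171.
SE = √(p̂(1−p̂)/n) = √(0.196312/123) = 0.039950.
The 95% critical value is z* = 1.960.
Margin of error: 1.960 × 0.039950 = 0.07830.
CI: 0.73171 ± 0.07830 = (0.6534, 0.8100).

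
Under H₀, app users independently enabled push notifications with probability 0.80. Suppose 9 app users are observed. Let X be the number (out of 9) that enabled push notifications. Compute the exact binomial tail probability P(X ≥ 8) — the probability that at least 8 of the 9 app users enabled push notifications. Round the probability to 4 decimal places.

P = 0.4362

X is binomial with n = 9 and p = 0.80.
P(X ≥ 8) = C(9,8)·0.80^8·0.20^1 + C(9,9)·0.80^9·0.20^0.
= 0.301990 + 0.134218 = 0.4362.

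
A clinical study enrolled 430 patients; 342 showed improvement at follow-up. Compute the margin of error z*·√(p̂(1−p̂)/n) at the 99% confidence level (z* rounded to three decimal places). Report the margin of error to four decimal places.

ME = 0.0501

Sample proportion p̂ = 342/430 = 0.79535.
SE = √(p̂(1−p̂)/n) = √(0.162769/430) = 0.019456.
For 99% confidence, z* = 2.576.
So ME = 0.0501.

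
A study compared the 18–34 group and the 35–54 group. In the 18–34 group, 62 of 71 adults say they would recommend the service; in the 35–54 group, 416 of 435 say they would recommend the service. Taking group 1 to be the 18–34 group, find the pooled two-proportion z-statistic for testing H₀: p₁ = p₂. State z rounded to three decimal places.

z = -2.839

Sample proportions: p̂₁ = 62/71 = 0.87324 and p̂₂ = 416/435 = 0.95632.
Pooled p̂ = (62+416)/(71+435) = 478/506 = 0.94466.
SE = √[p̂(1−p̂)(1/n₁+1/n₂)] = √[0.94466·0.05534·(1/71+1/435)] ≈ 0.029265.
z = (p̂₁ − p̂₂)/SE = (0.87324 − 0.95632)/0.029265 = -0.08308/0.029265 = -2.839.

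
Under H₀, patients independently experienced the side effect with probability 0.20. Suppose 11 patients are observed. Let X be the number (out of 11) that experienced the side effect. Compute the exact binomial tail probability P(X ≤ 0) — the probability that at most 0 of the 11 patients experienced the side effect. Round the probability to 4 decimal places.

X ~ Binomial(n=11, p=0.20).
P(X ≤ 0) = C(11,0)·0.20^0·0.80^11.
= 0.085899 = 0.0859.

P = 0.0859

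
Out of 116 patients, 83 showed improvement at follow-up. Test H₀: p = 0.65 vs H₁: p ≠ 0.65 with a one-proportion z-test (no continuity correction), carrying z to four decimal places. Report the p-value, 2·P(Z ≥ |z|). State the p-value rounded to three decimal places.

p-value = 0.139

The sample proportion is 83/116 = 0.71552.
SE₀ = √(0.65·0.35/116) = 0.044286.
Test statistic (full precision, shown to 4 dp): z = (83/116 − 0.65)/SE₀ ≈ 1.4794.
p-value = 2·P(Z ≥ |z|) with z = 1.4794 → 0.139.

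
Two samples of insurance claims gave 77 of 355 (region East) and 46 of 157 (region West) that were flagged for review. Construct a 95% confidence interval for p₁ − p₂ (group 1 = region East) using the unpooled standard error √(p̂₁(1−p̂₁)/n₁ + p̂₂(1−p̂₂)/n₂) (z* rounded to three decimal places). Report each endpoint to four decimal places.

p̂₁ = 0.21690, p̂₂ = 0.29299, so the observed difference is -0.07609.
Unpooled SE = √(p̂₁(1−p̂₁)/n₁ + p̂₂(1−p̂₂)/n₂) = √(0.000478465 + 0.001319416) = 0.042401.
The 95% critical value is z* = 1.960. Margin = 1.960·0.042401 = 0.08311.
Interval: -0.07609 ± 0.08311 → (-0.1592, 0.0070).

(-0.1592, 0.0070)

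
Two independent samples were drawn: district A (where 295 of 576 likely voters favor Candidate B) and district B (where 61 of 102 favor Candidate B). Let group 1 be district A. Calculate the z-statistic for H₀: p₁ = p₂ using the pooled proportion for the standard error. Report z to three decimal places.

p̂₁ = 295/576 = 0.51215, p̂₂ = 61/102 = 0.59804.
Pooling: p̂ = 356/678 = 0.52507.
SE = √[p̂(1−p̂)(1/n₁+1/n₂)] = √[0.52507·0.47493·(1/576+1/102)] ≈ 0.053645.
z = -0.08589/0.053645 = -1.601.

z = -1.601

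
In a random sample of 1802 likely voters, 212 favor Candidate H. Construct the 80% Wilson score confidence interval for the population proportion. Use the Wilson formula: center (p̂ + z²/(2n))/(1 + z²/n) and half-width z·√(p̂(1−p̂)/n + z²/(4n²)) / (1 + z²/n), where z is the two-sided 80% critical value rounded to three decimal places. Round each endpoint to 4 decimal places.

Here p̂ = 212/1802 = 0.11765 and z = 1.282 (z² = 1.643524).
Denominator 1 + z²/n = 1 + 1.643524/1802 = 1.000912.
Center = (0.11765 + 0.000456)/1.000912 = 0.11800.
Radicand: p̂(1−p̂)/n + z²/(4n²) = 0.000057606 + 0.000000127 = 0.000057733.
Half-width = z·√(radicand)/denom = 1.282·0.007598/1.000912 = 0.00973.
Interval: 0.11800 ± 0.00973 → (0.1083, 0.1277).

(0.1083, 0.1277)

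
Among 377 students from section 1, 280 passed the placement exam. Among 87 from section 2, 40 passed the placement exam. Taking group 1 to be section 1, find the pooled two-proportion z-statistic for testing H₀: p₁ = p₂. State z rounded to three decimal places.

z = 5.142

Sample proportions: p̂₁ = 280/377 = 0.74271 and p̂₂ = 40/87 = 0.45977.
Pooled p̂ = (280+40)/(377+87) = 320/464 = 0.68966.
SE = √[p̂(1−p̂)(1/n₁+1/n₂)] = √[0.68966·0.31034·(1/377+1/87)] ≈ 0.055026.
z = (p̂₁ − p̂₂)/SE = (0.74271 − 0.45977)/0.055026 = 0.28294/0.055026 = 5.142.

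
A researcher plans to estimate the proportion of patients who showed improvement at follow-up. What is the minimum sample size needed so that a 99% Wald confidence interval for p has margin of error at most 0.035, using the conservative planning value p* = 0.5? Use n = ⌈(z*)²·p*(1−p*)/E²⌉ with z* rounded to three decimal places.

For 99% confidence, z* = 2.576.
p*(1−p*) = 0.50·0.50 = 0.2500.
Required n before rounding: 6.635776 × 0.2500 / 0.035² = 1354.240.
Rounding up, n = 1355.

n = 1355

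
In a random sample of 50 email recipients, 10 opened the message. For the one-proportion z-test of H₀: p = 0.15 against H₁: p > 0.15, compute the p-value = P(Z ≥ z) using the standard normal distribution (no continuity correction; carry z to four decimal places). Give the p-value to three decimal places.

p-value = 0.161

Sample proportion p̂ = 10/50 = 0.20000.
Under H₀, SE = √(p₀(1−p₀)/n) = √(0.15·0.85/50) = √0.002550000 = 0.050498.
Test statistic (full precision, shown to 4 dp): z = (10/50 − 0.15)/SE₀ ≈ 0.9901.
p-value = P(Z ≥ z) with z = 0.9901 → 0.161.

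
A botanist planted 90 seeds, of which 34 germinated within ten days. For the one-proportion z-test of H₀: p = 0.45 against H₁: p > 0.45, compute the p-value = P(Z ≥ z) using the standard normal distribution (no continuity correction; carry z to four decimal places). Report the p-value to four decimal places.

p-value = 0.9158

With x = 34 successes in n = 90, p̂ = 0.37778.
SE₀ = √(0.45·0.55/90) = 0.052440.
Test statistic (full precision, shown to 4 dp): z = (34/90 − 0.45)/SE₀ ≈ -1.3772.
p-value = P(Z ≥ z) with z = -1.3772 → 0.9158.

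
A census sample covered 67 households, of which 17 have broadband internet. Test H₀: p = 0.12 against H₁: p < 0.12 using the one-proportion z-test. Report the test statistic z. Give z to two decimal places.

With x = 17 successes in n = 67, p̂ = 0.25373.
Under H₀, SE = √(p₀(1−p₀)/n) = √(0.12·0.88/67) = √0.001576119 = 0.039700.
z = (0.25373 − 0.12)/0.039700 = 0.13373/0.039700 = 3.37.

z = 3.37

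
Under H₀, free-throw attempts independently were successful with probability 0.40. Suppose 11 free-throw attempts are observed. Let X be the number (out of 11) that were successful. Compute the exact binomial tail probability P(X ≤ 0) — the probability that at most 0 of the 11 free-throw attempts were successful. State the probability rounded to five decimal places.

P = 0.00363

X ~ Binomial(n=11, p=0.40).
P(X ≤ 0) = C(11,0)·0.40^0·0.60^11.
= 0.003628 = 0.00363.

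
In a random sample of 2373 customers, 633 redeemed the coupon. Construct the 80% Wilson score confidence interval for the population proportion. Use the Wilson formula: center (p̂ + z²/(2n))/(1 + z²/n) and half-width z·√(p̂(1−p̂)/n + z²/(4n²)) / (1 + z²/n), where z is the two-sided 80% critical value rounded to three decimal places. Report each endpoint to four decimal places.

(0.2553, 0.2785)

p̂ = 633/2373 = 0.26675; z = 1.282, so z² = 1.643524.
1 + z²/n = 1.000693.
Adjusted center: (0.26675 + z²/(2n))/1.000693 = 0.26691.
Radicand: p̂(1−p̂)/n + z²/(4n²) = 0.000082425 + 0.000000073 = 0.000082498.
Half-width = 1.282·√0.000082498/1.000693 = 0.01164.
Interval: 0.26691 ± 0.01164 → (0.2553, 0.2785).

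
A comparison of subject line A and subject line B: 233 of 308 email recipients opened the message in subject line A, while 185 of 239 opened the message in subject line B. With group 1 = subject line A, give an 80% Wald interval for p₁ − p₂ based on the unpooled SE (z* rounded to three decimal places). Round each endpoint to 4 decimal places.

p̂₁ = 0.75649, p̂₂ = 0.77406, so the observed difference is -0.01757.
SE = √(0.000598088 + 0.000731765) = √0.001329853 = 0.036467.
The 80% critical value is z* = 1.282. Margin of error = 0.04675.
CI: -0.01757 ± 0.04675 = (-0.0643, 0.0292).

(-0.0643, 0.0292)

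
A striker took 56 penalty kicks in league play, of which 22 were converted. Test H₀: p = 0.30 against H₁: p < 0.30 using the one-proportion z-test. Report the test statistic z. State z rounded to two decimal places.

Sample proportion p̂ = 22/56 = 0.39286.
Under H₀, SE = √(p₀(1−p₀)/n) = √(0.30·0.70/56) = √0.003750000 = 0.061237.
z = (p̂ − p₀)/SE = (0.39286 − 0.30)/0.061237 = 1.52.

z = 1.52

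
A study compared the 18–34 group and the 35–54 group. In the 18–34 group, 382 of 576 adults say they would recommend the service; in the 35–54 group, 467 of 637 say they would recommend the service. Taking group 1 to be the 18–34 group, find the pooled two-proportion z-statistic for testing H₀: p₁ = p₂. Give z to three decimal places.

Sample proportions: p̂₁ = 382/576 = 0.66319 and p̂₂ = 467/637 = 0.73312.
Pooling: p̂ = 849/1213 = 0.69992.
Pooled SE = √[0.2100330·0.00330597] ≈ 0.026351.
z = (p̂₁ − p̂₂)/SE = (0.66319 − 0.73312)/0.026351 = -0.06993/0.026351 = -2.654.

z = -2.654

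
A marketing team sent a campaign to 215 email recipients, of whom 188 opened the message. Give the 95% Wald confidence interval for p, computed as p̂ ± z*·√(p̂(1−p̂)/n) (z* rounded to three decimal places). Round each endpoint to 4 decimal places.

Sample proportion p̂ = 188/215 = 0.87442.
SE(p̂) = √(0.87442·0.12558/215) = 0.022600.
The 95% critical value is z* = 1.960.
Margin of error: 1.960 × 0.022600 = 0.04430.
Interval: 0.87442 ± 0.04430 → (0.8301, 0.9187).

(0.8301, 0.9187)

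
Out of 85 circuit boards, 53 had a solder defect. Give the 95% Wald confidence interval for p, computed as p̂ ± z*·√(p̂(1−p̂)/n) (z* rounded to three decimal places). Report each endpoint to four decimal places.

Sample proportion p̂ = 53/85 = 0.62353.
SE(p̂) = √(0.62353·0.37647/85) = 0.052551.
z* = 1.960 at the 95% level.
Margin of error: 1.960 × 0.052551 = 0.10300.
Interval: 0.62353 ± 0.10300 → (0.5205, 0.7265).

(0.5205, 0.7265)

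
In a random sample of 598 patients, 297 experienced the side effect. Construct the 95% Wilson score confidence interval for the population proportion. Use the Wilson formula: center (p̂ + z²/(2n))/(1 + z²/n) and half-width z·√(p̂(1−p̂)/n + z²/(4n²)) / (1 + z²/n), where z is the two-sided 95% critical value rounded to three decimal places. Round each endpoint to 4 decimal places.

Here p̂ = 297/598 = 0.49666 and z = 1.960 (z² = 3.841600).
1 + z²/n = 1.006424.
Adjusted center: (0.49666 + z²/(2n))/1.006424 = 0.49668.
Radicand: p̂(1−p̂)/n + z²/(4n²) = 0.000418041 + 0.000002686 = 0.000420727.
Half-width = z·√(radicand)/denom = 1.960·0.020512/1.006424 = 0.03995.
CI: 0.49668 ± 0.03995 = (0.4567, 0.5366).

(0.4567, 0.5366)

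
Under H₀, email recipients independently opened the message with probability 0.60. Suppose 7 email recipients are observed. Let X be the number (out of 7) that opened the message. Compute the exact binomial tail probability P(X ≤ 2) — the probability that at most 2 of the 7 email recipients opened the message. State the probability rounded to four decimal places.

X ~ Binomial(n=7, p=0.60).
P(X ≤ 2) = C(7,0)·0.60^0·0.40^7 + C(7,1)·0.60^1·0.40^6 + C(7,2)·0.60^2·0.40^5.
= 0.001638 + 0.017203 + 0.077414 = 0.0963.

P = 0.0963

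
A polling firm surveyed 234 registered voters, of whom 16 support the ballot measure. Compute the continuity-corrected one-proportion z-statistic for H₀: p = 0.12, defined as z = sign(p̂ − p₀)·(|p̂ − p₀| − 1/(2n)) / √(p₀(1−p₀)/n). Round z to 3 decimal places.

z = -2.330

With x = 16 successes in n = 234, p̂ = 0.06838. p̂ − p₀ = -0.051624.
1/(2n) = 0.002137.
Corrected numerator: |-0.051624| − 0.002137 = 0.049487.
Null standard error: √(0.12·0.88/234) = √0.000451282 = 0.021243.
z = (−)0.049487/0.021243 = -2.330.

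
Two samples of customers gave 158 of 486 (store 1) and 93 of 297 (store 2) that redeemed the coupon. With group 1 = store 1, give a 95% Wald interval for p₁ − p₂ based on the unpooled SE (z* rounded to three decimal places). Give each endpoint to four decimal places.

(-0.0552, 0.0792)

p̂₁ = 0.32510, p̂₂ = 0.31313, so the observed difference is 0.01197.
SE = √(0.000451463 + 0.000724175) = √0.001175638 = 0.034288.
The 95% critical value is z* = 1.960. Margin = 1.960·0.034288 = 0.06720.
Interval: 0.01197 ± 0.06720 → (-0.0552, 0.0792).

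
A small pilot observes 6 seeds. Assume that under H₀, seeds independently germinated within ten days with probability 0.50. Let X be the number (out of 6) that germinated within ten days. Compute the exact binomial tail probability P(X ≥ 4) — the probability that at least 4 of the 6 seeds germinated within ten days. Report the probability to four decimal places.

P = 0.3438

X is binomial with n = 6 and p = 0.50.
P(X ≥ 4) = C(6,4)·0.50^4·0.50^2 + C(6,5)·0.50^5·0.50^1 + C(6,6)·0.50^6·0.50^0.
= 0.234375 + 0.093750 + 0.015625 = 0.3438.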